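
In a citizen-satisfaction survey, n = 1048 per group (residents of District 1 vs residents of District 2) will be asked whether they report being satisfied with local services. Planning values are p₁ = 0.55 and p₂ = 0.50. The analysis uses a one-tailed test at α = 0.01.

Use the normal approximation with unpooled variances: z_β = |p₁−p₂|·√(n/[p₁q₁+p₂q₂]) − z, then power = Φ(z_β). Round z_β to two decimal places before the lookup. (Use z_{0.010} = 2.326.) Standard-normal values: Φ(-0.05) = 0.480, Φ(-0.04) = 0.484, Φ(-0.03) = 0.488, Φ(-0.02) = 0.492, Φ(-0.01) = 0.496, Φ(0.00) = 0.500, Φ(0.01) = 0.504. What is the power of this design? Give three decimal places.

z_β = |p₁−p₂|·√(n/[p₁q₁+p₂q₂]) − z_α
    = 0.05 · √(1048/0.4975) − 2.326
    = 0.05 · 45.8970 − 2.326
    = 2.2948 − 2.326 = -0.0312 → -0.03
Power = Φ(-0.03) = 0.488.

Power ≈ 0.488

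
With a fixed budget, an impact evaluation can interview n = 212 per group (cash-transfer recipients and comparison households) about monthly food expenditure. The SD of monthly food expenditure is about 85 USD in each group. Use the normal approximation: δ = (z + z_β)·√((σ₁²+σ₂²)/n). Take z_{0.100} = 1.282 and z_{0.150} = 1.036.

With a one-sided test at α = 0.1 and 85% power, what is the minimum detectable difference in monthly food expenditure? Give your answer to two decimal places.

Minimum detectable difference ≈ 19.14 USD

δ = (z_α + z_β) · √((σ₁²+σ₂²)/n)
  = (1.282 + 1.036) · √(14450/212)
  = 2.318 · √68.1604
  = 2.318 · 8.2559
  = 19.1372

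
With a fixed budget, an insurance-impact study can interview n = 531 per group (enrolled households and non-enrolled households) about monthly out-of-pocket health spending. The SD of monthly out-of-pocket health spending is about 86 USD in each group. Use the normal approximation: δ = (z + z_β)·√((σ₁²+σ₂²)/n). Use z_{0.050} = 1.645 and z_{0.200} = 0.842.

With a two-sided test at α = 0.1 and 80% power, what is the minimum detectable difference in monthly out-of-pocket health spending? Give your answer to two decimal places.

δ = (z_{α/2} + z_β) · √((σ₁²+σ₂²)/n)
  = (1.645 + 0.842) · √(14792/531)
  = 2.487 · √27.8569
  = 2.487 · 5.2780
  = 13.1263

Minimum detectable difference ≈ 13.13 USD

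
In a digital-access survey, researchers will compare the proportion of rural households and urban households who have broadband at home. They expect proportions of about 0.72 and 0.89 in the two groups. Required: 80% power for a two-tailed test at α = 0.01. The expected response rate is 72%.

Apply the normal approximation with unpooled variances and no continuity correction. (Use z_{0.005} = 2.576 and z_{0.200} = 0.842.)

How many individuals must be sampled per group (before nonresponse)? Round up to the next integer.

n = (z_{α/2} + z_β)² · [p₁(1−p₁) + p₂(1−p₂)] / (p₁ − p₂)²
  = (2.576 + 0.842)² · (0.72·0.28 + 0.89·0.11) / (-0.17)²
  = (3.418)² · (0.2016 + 0.0979) / 0.0289
  = 11.6827 · 0.2995 / 0.0289
  = 121.07
Adjust for 72% response: 121.07 / 0.72 = 168.16.
Round up → n = 169 per group.

n = 169 per group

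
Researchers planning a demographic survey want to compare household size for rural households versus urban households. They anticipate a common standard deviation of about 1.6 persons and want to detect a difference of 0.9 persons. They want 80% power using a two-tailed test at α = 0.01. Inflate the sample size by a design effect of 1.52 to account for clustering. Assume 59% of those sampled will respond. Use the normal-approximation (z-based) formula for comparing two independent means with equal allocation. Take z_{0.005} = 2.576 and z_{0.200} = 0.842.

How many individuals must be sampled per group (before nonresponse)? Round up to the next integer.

n = 191 per group

n = (z_{α/2} + z_β)² · (σ₁² + σ₂²) / δ²
  = (2.576 + 0.842)² · (2·1.6² = 5.12) / 0.9²
  = 11.6827 · 5.12 / 0.81
  = 73.85
Design effect: 1.52 × 73.85 = 112.25.
Adjust for 59% response: 112.25 / 0.59 = 190.25.
Round up → n = 191 per group.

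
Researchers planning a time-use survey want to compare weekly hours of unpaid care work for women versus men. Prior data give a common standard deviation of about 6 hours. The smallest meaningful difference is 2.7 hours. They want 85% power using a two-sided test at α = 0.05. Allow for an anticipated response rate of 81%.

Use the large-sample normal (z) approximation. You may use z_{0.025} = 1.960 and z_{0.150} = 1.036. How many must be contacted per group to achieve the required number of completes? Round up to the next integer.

n = 110 per group

n = (z_{α/2} + z_β)² · (σ₁² + σ₂²) / δ²
  = (1.960 + 1.036)² · (2·6² = 72) / 2.7²
  = 8.9760 · 72 / 7.29
  = 88.65
Adjust for 81% response: 88.65 / 0.81 = 109.45.
Round up → n = 110 per group.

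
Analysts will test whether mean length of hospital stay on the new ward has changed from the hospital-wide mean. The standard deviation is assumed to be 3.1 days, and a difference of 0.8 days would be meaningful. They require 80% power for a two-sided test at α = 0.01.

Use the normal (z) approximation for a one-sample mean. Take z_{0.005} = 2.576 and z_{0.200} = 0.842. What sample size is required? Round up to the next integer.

n = 176

n = (z_{α/2} + z_β)² · σ² / δ²
  = (2.576 + 0.842)² · 3.1² / 0.8²
  = 11.6827 · 9.61 / 0.64
  = 175.42
Round up → n = 176.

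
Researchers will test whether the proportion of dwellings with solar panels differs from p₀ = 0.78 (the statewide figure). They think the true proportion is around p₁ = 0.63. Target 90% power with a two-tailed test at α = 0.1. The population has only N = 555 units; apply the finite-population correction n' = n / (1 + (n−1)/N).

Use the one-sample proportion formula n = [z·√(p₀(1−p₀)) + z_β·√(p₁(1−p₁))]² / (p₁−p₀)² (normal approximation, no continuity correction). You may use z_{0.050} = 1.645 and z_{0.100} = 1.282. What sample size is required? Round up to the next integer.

n = [z_{α/2}·√(p₀q₀) + z_β·√(p₁q₁)]² / (p₁ − p₀)²
  = [1.645·√(0.78·0.22) + 1.282·√(0.63·0.37)]² / (-0.15)²
  = [1.645·0.4142 + 1.282·0.4828]² / 0.0225
  = [1.3004]² / 0.0225
  = 75.16
Finite-population correction (N = 555): 75.16 / (1 + (75.16 − 1)/555) = 66.30.
Round up → n = 67.

n = 67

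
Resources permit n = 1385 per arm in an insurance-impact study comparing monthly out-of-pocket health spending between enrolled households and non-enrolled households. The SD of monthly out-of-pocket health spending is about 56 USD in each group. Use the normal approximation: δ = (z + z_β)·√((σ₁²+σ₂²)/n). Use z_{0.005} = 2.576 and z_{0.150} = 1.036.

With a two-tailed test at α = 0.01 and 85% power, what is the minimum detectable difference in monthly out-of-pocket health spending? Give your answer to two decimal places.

δ = (z_{α/2} + z_β) · √((σ₁²+σ₂²)/n)
  = (2.576 + 1.036) · √(6272/1385)
  = 3.612 · √4.5285
  = 3.612 · 2.1280
  = 7.6865

Minimum detectable difference ≈ 7.69 USD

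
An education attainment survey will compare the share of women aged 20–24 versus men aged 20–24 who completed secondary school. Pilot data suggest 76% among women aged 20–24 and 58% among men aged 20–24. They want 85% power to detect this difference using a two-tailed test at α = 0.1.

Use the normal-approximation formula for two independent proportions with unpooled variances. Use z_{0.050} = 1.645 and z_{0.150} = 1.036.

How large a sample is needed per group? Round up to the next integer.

n = 95 per group

n = (z_{α/2} + z_β)² · [p₁(1−p₁) + p₂(1−p₂)] / (p₁ − p₂)²
  = (1.645 + 1.036)² · (0.76·0.24 + 0.58·0.42) / (0.18)²
  = (2.681)² · (0.1824 + 0.2436) / 0.0324
  = 7.1878 · 0.4260 / 0.0324
  = 94.51
Round up → n = 95 per group.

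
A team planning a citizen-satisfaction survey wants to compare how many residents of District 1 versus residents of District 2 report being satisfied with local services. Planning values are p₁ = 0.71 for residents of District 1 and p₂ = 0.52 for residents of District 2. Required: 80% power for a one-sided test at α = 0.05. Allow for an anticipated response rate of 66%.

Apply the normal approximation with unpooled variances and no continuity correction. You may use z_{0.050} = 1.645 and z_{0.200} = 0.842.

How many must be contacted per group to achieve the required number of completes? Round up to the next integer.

n = (z_α + z_β)² · [p₁(1−p₁) + p₂(1−p₂)] / (p₁ − p₂)²
  = (1.645 + 0.842)² · (0.71·0.29 + 0.52·0.48) / (0.19)²
  = (2.487)² · (0.2059 + 0.2496) / 0.0361
  = 6.1852 · 0.4555 / 0.0361
  = 78.04
Adjust for 66% response: 78.04 / 0.66 = 118.25.
Round up → n = 119 per group.

n = 119 per group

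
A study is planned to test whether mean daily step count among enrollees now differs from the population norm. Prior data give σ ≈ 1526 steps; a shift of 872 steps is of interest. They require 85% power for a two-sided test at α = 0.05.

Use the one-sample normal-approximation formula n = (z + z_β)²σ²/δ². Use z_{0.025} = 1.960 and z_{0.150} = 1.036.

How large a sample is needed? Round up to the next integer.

n = 28

n = (z_{α/2} + z_β)² · σ² / δ²
  = (1.960 + 1.036)² · 1526² / 872²
  = 8.9760 · 2328676 / 760384
  = 27.49
Round up → n = 28.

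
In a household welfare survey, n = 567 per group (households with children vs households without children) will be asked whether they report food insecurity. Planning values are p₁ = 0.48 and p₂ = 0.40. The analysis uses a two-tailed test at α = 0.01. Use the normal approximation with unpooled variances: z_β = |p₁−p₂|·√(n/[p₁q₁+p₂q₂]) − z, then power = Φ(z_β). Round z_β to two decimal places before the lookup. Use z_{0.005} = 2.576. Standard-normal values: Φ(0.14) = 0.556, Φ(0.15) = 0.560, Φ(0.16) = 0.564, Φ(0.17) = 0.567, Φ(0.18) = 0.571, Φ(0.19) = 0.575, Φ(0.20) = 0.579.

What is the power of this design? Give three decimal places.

Power ≈ 0.560

z_β = |p₁−p₂|·√(n/[p₁q₁+p₂q₂]) − z_{α/2}
    = 0.08 · √(567/0.4896) − 2.576
    = 0.08 · 34.0307 − 2.576
    = 2.7225 − 2.576 = 0.1465 → 0.15
Power = Φ(0.15) = 0.560.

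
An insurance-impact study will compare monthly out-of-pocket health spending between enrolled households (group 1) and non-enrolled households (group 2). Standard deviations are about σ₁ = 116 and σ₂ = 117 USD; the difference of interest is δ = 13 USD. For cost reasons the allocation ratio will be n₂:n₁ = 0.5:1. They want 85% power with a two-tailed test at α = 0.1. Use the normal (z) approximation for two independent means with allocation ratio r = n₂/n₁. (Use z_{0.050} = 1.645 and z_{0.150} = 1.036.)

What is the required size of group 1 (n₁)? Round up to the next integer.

n₁ = 1737

n₁ = (z_{α/2} + z_β)² · (σ₁² + σ₂²/r) / δ²
   = (1.645 + 1.036)² · (116² + 117²/0.5) / 13²
   = 7.1878 · (13456 + 27378) / 169
   = 7.1878 · 40834 / 169
   = 1736.72
Round up → n₁ = 1737; n₂ = r·n₁ = 0.5 × 1737 = 869.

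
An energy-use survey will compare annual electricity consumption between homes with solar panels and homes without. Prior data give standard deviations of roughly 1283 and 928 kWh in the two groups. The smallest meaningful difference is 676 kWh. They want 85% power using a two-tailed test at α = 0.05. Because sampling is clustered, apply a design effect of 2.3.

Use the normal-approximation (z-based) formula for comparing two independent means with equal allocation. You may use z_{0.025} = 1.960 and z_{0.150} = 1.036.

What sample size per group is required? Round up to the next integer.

n = (z_{α/2} + z_β)² · (σ₁² + σ₂²) / δ²
  = (1.960 + 1.036)² · (1283² + 928² = 2507273) / 676²
  = 8.9760 · 2507273 / 456976
  = 49.25
Design effect: 2.3 × 49.25 = 113.27.
Round up → n = 114 per group.

n = 114 per group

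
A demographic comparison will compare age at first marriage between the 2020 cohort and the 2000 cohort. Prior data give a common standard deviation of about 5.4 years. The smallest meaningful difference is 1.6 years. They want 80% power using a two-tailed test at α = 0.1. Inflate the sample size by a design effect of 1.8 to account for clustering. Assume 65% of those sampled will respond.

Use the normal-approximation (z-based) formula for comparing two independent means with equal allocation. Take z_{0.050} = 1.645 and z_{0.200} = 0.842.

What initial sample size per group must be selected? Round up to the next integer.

n = 391 per group

n = (z_{α/2} + z_β)² · (σ₁² + σ₂²) / δ²
  = (1.645 + 0.842)² · (2·5.4² = 58.32) / 1.6²
  = 6.1852 · 58.32 / 2.56
  = 140.91
Design effect: 1.8 × 140.91 = 253.63.
Adjust for 65% response: 253.63 / 0.65 = 390.20.
Round up → n = 391 per group.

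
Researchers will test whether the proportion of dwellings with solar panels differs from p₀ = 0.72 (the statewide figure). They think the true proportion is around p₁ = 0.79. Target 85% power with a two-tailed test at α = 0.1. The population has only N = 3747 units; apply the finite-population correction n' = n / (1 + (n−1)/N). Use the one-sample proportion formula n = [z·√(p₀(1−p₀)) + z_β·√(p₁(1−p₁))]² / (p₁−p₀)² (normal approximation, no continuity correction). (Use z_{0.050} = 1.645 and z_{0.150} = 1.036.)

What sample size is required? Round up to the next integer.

n = 257

n = [z_{α/2}·√(p₀q₀) + z_β·√(p₁q₁)]² / (p₁ − p₀)²
  = [1.645·√(0.72·0.28) + 1.036·√(0.79·0.21)]² / (0.07)²
  = [1.645·0.4490 + 1.036·0.4073]² / 0.0049
  = [1.1606]² / 0.0049
  = 274.88
Finite-population correction (N = 3747): 274.88 / (1 + (274.88 − 1)/3747) = 256.16.
Round up → n = 257.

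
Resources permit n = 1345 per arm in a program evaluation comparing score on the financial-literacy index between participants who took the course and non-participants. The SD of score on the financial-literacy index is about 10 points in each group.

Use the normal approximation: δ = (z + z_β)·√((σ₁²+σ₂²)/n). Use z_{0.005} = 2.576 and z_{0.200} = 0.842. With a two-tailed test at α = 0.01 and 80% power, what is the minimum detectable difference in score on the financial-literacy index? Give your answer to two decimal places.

Minimum detectable difference ≈ 1.32 points

δ = (z_{α/2} + z_β) · √((σ₁²+σ₂²)/n)
  = (2.576 + 0.842) · √(200/1345)
  = 3.418 · √0.1487
  = 3.418 · 0.3856
  = 1.3180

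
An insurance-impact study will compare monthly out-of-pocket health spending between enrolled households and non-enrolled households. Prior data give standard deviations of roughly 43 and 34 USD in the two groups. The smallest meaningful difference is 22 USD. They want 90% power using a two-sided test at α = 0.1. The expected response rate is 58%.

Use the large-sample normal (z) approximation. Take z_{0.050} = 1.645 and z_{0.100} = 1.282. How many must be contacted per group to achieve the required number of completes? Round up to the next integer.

n = 92 per group

n = (z_{α/2} + z_β)² · (σ₁² + σ₂²) / δ²
  = (1.645 + 1.282)² · (43² + 34² = 3005) / 22²
  = 8.5673 · 3005 / 484
  = 53.19
Adjust for 58% response: 53.19 / 0.58 = 91.71.
Round up → n = 92 per group.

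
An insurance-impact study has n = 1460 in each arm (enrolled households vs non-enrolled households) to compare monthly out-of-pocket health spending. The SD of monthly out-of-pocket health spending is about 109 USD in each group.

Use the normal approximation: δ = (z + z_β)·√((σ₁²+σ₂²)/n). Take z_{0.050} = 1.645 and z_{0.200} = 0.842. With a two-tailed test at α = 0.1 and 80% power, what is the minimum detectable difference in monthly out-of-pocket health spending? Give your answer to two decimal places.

Minimum detectable difference ≈ 10.03 USD

δ = (z_{α/2} + z_β) · √((σ₁²+σ₂²)/n)
  = (1.645 + 0.842) · √(23762/1460)
  = 2.487 · √16.2753
  = 2.487 · 4.0343
  = 10.0332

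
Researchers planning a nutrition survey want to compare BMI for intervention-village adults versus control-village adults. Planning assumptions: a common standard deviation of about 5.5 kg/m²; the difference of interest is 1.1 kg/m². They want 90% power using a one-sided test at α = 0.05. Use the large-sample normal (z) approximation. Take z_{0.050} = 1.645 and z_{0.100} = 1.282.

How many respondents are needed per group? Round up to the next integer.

n = (z_α + z_β)² · (σ₁² + σ₂²) / δ²
  = (1.645 + 1.282)² · (2·5.5² = 60.5) / 1.1²
  = 8.5673 · 60.5 / 1.21
  = 428.37
Round up → n = 429 per group.

n = 429 per group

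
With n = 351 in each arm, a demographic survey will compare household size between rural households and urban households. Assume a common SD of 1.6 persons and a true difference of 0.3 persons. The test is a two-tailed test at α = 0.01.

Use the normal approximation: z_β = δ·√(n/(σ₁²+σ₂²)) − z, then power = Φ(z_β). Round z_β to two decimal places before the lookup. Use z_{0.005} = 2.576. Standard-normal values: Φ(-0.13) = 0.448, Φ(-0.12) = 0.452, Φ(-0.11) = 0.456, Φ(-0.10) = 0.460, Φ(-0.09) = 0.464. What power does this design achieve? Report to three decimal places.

z_β = δ·√(n/(σ₁²+σ₂²)) − z_{α/2}
    = 0.3 · √(351/5.12) − 2.576
    = 0.3 · 8.27978 − 2.576
    = 2.4839 − 2.576 = -0.0921 → -0.09
Power = Φ(-0.09) = 0.464.

Power ≈ 0.464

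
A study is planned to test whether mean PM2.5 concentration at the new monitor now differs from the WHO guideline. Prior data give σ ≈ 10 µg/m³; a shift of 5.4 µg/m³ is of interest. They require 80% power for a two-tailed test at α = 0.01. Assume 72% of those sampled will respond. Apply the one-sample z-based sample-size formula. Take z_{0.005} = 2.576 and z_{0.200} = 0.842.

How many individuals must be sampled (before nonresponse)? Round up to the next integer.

n = (z_{α/2} + z_β)² · σ² / δ²
  = (2.576 + 0.842)² · 10² / 5.4²
  = 11.6827 · 100 / 29.16
  = 40.06
Adjust for 72% response: 40.06 / 0.72 = 55.64.
Round up → n = 56.

n = 56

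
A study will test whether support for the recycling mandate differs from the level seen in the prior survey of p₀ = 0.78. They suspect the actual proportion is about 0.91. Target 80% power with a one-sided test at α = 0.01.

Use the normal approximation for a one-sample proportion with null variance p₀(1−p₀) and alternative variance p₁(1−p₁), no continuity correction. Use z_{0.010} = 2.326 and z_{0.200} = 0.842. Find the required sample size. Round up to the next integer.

n = 86

n = [z_α·√(p₀q₀) + z_β·√(p₁q₁)]² / (p₁ − p₀)²
  = [2.326·√(0.78·0.22) + 0.842·√(0.91·0.09)]² / (0.13)²
  = [2.326·0.4142 + 0.842·0.2862]² / 0.0169
  = [1.2045]² / 0.0169
  = 85.85
Round up → n = 86.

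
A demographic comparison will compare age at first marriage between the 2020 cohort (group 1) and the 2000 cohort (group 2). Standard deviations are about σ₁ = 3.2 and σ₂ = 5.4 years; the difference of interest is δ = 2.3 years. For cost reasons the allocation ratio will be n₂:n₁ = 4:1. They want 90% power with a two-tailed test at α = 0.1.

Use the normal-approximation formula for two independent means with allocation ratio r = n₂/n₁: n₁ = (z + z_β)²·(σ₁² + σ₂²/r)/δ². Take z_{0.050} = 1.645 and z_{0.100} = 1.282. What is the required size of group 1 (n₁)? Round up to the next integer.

n₁ = (z_{α/2} + z_β)² · (σ₁² + σ₂²/r) / δ²
   = (1.645 + 1.282)² · (3.2² + 5.4²/4) / 2.3²
   = 8.5673 · (10.24 + 7.29) / 5.29
   = 8.5673 · 17.53 / 5.29
   = 28.39
Round up → n₁ = 29; n₂ = r·n₁ = 4 × 29 = 116.

n₁ = 29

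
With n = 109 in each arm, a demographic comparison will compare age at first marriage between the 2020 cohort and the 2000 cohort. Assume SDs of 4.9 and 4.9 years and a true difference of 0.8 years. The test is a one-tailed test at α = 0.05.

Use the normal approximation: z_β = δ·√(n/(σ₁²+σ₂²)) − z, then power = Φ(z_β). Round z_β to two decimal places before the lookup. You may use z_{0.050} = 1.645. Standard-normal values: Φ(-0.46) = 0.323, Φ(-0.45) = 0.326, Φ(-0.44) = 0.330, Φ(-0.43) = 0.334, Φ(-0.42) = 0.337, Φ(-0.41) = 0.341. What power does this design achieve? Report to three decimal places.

Power ≈ 0.330

z_β = δ·√(n/(σ₁²+σ₂²)) − z_α
    = 0.8 · √(109/48.02) − 1.645
    = 0.8 · 1.50661 − 1.645
    = 1.2053 − 1.645 = -0.4397 → -0.44
Power = Φ(-0.44) = 0.330.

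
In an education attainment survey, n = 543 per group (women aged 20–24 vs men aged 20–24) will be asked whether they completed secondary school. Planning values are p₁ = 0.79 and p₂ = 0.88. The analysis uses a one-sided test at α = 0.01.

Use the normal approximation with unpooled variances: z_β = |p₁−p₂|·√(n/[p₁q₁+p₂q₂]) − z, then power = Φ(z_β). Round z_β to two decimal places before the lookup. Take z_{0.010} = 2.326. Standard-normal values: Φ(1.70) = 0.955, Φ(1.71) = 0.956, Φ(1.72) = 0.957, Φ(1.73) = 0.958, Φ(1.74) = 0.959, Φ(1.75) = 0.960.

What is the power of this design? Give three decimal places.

Power ≈ 0.955

z_β = |p₁−p₂|·√(n/[p₁q₁+p₂q₂]) − z_α
    = 0.09 · √(543/0.2715) − 2.326
    = 0.09 · 44.7214 − 2.326
    = 4.0249 − 2.326 = 1.6989 → 1.70
Power = Φ(1.70) = 0.955.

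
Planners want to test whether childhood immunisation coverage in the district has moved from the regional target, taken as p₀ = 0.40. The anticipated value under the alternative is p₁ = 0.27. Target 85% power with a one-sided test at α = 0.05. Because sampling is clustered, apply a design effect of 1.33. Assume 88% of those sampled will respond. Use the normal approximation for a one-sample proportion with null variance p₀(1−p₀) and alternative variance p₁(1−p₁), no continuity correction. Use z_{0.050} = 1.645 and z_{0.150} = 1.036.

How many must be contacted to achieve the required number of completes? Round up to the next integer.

n = 144

n = [z_α·√(p₀q₀) + z_β·√(p₁q₁)]² / (p₁ − p₀)²
  = [1.645·√(0.40·0.60) + 1.036·√(0.27·0.73)]² / (-0.13)²
  = [1.645·0.4899 + 1.036·0.4440]² / 0.0169
  = [1.2658]² / 0.0169
  = 94.81
Design effect: 1.33 × 94.81 = 126.10.
Adjust for 88% response: 126.10 / 0.88 = 143.29.
Round up → n = 144.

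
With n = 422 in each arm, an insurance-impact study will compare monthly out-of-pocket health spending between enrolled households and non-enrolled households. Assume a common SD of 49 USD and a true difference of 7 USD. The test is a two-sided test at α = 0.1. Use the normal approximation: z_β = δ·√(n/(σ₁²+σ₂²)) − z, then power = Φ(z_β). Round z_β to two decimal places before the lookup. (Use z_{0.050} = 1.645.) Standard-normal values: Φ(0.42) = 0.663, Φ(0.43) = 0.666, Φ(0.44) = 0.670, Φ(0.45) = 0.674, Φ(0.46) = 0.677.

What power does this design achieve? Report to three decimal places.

z_β = δ·√(n/(σ₁²+σ₂²)) − z_{α/2}
    = 7 · √(422/4802) − 1.645
    = 7 · 0.29645 − 1.645
    = 2.0751 − 1.645 = 0.4301 → 0.43
Power = Φ(0.43) = 0.666.

Power ≈ 0.666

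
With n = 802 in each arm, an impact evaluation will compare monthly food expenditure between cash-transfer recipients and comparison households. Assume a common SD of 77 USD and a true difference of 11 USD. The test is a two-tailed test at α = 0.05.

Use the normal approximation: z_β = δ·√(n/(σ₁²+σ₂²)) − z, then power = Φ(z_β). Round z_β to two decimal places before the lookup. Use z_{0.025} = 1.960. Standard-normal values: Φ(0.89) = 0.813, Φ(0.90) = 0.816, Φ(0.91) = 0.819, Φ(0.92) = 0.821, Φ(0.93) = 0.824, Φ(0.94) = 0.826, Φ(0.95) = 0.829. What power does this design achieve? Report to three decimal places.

z_β = δ·√(n/(σ₁²+σ₂²)) − z_{α/2}
    = 11 · √(802/11858) − 1.960
    = 11 · 0.26006 − 1.960
    = 2.8607 − 1.960 = 0.9007 → 0.90
Power = Φ(0.90) = 0.816.

Power ≈ 0.816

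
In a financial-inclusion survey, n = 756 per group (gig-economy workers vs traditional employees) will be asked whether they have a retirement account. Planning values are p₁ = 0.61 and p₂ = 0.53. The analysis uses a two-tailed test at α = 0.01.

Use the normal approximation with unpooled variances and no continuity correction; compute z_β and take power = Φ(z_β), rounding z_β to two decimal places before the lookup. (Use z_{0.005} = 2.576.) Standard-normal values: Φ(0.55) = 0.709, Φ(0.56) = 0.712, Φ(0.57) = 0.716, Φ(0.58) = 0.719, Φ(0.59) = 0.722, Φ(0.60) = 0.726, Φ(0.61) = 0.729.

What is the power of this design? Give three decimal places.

z_β = |p₁−p₂|·√(n/[p₁q₁+p₂q₂]) − z_{α/2}
    = 0.08 · √(756/0.4870) − 2.576
    = 0.08 · 39.4000 − 2.576
    = 3.1520 − 2.576 = 0.5760 → 0.58
Power = Φ(0.58) = 0.719.

Power ≈ 0.719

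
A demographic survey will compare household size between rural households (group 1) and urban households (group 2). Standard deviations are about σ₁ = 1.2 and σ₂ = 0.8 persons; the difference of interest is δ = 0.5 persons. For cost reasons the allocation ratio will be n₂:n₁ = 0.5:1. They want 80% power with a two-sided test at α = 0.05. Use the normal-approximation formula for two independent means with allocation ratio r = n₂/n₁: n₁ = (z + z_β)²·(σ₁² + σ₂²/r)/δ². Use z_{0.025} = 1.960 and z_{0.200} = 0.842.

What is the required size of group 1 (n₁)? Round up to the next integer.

n₁ = (z_{α/2} + z_β)² · (σ₁² + σ₂²/r) / δ²
   = (1.960 + 0.842)² · (1.2² + 0.8²/0.5) / 0.5²
   = 7.8512 · (1.44 + 1.28) / 0.25
   = 7.8512 · 2.72 / 0.25
   = 85.42
Round up → n₁ = 86; n₂ = r·n₁ = 0.5 × 86 = 43.

n₁ = 86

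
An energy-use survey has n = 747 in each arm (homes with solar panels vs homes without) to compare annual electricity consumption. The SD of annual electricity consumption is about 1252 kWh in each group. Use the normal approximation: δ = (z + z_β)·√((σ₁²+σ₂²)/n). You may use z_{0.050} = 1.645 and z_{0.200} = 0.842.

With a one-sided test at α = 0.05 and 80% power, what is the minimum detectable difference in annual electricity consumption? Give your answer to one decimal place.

Minimum detectable difference ≈ 161.1 kWh

δ = (z_α + z_β) · √((σ₁²+σ₂²)/n)
  = (1.645 + 0.842) · √(3135008/747)
  = 2.487 · √4196.8
  = 2.487 · 64.7827
  = 161.1146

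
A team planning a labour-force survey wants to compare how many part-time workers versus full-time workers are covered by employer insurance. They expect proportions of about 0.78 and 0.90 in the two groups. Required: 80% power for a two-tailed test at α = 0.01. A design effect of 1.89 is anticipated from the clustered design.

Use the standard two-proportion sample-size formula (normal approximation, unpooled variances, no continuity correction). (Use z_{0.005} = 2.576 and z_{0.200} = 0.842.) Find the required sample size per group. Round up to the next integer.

n = 402 per group

n = (z_{α/2} + z_β)² · [p₁(1−p₁) + p₂(1−p₂)] / (p₁ − p₂)²
  = (2.576 + 0.842)² · (0.78·0.22 + 0.90·0.10) / (-0.12)²
  = (3.418)² · (0.1716 + 0.0900) / 0.0144
  = 11.6827 · 0.2616 / 0.0144
  = 212.24
Design effect: 1.89 × 212.24 = 401.13.
Round up → n = 402 per group.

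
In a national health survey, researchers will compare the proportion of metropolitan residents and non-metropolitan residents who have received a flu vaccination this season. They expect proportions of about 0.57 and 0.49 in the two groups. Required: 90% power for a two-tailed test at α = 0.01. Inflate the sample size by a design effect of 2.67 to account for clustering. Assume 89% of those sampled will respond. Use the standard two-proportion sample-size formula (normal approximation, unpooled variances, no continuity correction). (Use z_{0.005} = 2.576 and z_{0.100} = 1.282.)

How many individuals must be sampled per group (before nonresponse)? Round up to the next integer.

n = (z_{α/2} + z_β)² · [p₁(1−p₁) + p₂(1−p₂)] / (p₁ − p₂)²
  = (2.576 + 1.282)² · (0.57·0.43 + 0.49·0.51) / (0.08)²
  = (3.858)² · (0.2451 + 0.2499) / 0.0064
  = 14.8842 · 0.4950 / 0.0064
  = 1151.20
Design effect: 2.67 × 1151.20 = 3073.70.
Adjust for 89% response: 3073.70 / 0.89 = 3453.59.
Round up → n = 3454 per group.

n = 3454 per group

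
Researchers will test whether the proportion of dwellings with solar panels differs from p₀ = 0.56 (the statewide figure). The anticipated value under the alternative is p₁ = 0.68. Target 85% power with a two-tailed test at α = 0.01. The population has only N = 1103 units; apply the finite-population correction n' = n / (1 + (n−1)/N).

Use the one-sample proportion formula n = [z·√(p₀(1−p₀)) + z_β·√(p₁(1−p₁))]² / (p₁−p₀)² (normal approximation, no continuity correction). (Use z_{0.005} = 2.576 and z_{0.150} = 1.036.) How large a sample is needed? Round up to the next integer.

n = 181

n = [z_{α/2}·√(p₀q₀) + z_β·√(p₁q₁)]² / (p₁ − p₀)²
  = [2.576·√(0.56·0.44) + 1.036·√(0.68·0.32)]² / (0.12)²
  = [2.576·0.4964 + 1.036·0.4665]² / 0.0144
  = [1.7620]² / 0.0144
  = 215.59
Finite-population correction (N = 1103): 215.59 / (1 + (215.59 − 1)/1103) = 180.48.
Round up → n = 181.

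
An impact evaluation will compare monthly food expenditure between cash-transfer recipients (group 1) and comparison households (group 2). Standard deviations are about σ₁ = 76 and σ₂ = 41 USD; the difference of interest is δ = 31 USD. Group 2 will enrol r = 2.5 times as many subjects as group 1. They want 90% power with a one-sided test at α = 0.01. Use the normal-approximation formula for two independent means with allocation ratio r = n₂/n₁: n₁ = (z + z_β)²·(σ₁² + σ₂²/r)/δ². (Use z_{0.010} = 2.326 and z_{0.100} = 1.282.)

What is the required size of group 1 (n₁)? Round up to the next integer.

n₁ = 88

n₁ = (z_α + z_β)² · (σ₁² + σ₂²/r) / δ²
   = (2.326 + 1.282)² · (76² + 41²/2.5) / 31²
   = 13.0177 · (5776 + 672.4) / 961
   = 13.0177 · 6448.4 / 961
   = 87.35
Round up → n₁ = 88; n₂ = r·n₁ = 2.5 × 88 = 220.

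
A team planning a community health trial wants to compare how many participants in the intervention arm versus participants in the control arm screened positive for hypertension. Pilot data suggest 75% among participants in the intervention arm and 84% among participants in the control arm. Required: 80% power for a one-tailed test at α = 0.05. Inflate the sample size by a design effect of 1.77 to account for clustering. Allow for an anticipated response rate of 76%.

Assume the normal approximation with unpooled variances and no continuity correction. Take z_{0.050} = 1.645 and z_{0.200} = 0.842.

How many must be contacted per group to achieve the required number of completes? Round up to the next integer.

n = (z_α + z_β)² · [p₁(1−p₁) + p₂(1−p₂)] / (p₁ − p₂)²
  = (1.645 + 0.842)² · (0.75·0.25 + 0.84·0.16) / (-0.09)²
  = (2.487)² · (0.1875 + 0.1344) / 0.0081
  = 6.1852 · 0.3219 / 0.0081
  = 245.80
Design effect: 1.77 × 245.80 = 435.07.
Adjust for 76% response: 435.07 / 0.76 = 572.46.
Round up → n = 573 per group.

n = 573 per group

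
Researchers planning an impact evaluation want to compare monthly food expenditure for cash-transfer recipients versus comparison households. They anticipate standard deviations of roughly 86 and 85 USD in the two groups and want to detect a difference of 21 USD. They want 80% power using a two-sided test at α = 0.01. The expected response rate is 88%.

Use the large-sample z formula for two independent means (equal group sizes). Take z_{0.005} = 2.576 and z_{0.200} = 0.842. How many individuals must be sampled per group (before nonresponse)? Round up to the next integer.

n = (z_{α/2} + z_β)² · (σ₁² + σ₂²) / δ²
  = (2.576 + 0.842)² · (86² + 85² = 14621) / 21²
  = 11.6827 · 14621 / 441
  = 387.33
Adjust for 88% response: 387.33 / 0.88 = 440.15.
Round up → n = 441 per group.

n = 441 per group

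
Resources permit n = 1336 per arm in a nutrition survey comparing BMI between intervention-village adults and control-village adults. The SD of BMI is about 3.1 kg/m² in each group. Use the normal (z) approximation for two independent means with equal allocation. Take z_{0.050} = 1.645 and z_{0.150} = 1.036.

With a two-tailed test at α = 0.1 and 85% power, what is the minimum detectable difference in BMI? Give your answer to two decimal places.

δ = (z_{α/2} + z_β) · √((σ₁²+σ₂²)/n)
  = (1.645 + 1.036) · √(19.22/1336)
  = 2.681 · √0.01439
  = 2.681 · 0.1199
  = 0.3216

Minimum detectable difference ≈ 0.32 kg/m²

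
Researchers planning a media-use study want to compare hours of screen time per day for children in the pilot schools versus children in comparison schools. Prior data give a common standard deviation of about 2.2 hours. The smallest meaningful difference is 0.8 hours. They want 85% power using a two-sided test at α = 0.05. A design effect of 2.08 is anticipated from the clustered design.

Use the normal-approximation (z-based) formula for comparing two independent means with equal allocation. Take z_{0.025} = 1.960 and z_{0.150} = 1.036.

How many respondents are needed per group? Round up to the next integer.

n = (z_{α/2} + z_β)² · (σ₁² + σ₂²) / δ²
  = (1.960 + 1.036)² · (2·2.2² = 9.68) / 0.8²
  = 8.9760 · 9.68 / 0.64
  = 135.76
Design effect: 2.08 × 135.76 = 282.39.
Round up → n = 283 per group.

n = 283 per group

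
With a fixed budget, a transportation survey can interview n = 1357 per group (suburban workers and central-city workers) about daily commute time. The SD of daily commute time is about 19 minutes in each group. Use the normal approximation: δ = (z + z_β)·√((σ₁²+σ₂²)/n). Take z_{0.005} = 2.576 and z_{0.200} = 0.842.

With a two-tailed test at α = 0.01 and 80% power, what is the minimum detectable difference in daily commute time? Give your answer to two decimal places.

Minimum detectable difference ≈ 2.49 minutes

δ = (z_{α/2} + z_β) · √((σ₁²+σ₂²)/n)
  = (2.576 + 0.842) · √(722/1357)
  = 3.418 · √0.53206
  = 3.418 · 0.7294
  = 2.4932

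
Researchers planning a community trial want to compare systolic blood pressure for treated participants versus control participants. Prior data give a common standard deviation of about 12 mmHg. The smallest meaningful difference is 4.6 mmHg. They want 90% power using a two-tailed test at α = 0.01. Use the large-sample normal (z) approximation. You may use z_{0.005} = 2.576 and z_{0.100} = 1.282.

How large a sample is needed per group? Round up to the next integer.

n = 203 per group

n = (z_{α/2} + z_β)² · (σ₁² + σ₂²) / δ²
  = (2.576 + 1.282)² · (2·12² = 288) / 4.6²
  = 14.8842 · 288 / 21.16
  = 202.58
Round up → n = 203 per group.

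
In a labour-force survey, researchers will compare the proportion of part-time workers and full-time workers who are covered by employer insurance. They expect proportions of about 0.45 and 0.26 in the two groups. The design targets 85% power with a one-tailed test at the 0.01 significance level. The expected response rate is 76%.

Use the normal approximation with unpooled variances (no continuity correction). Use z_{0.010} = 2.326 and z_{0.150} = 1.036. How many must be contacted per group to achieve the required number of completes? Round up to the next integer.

n = (z_α + z_β)² · [p₁(1−p₁) + p₂(1−p₂)] / (p₁ − p₂)²
  = (2.326 + 1.036)² · (0.45·0.55 + 0.26·0.74) / (0.19)²
  = (3.362)² · (0.2475 + 0.1924) / 0.0361
  = 11.3030 · 0.4399 / 0.0361
  = 137.73
Adjust for 76% response: 137.73 / 0.76 = 181.23.
Round up → n = 182 per group.

n = 182 per group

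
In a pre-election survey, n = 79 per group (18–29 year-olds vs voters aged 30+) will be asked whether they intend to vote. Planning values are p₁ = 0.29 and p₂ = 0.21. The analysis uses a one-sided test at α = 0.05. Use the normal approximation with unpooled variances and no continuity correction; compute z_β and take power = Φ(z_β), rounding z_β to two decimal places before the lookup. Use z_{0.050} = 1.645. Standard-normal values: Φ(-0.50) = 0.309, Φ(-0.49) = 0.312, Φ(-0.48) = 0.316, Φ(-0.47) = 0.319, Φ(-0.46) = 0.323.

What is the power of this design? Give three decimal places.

Power ≈ 0.316

z_β = |p₁−p₂|·√(n/[p₁q₁+p₂q₂]) − z_α
    = 0.08 · √(79/0.3718) − 1.645
    = 0.08 · 14.5767 − 1.645
    = 1.1661 − 1.645 = -0.4789 → -0.48
Power = Φ(-0.48) = 0.316.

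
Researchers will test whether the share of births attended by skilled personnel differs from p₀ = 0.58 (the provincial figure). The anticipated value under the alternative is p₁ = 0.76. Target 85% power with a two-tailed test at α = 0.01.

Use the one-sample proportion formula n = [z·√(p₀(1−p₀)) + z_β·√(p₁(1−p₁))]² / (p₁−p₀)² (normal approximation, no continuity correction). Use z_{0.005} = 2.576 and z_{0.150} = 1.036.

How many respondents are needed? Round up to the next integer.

n = [z_{α/2}·√(p₀q₀) + z_β·√(p₁q₁)]² / (p₁ − p₀)²
  = [2.576·√(0.58·0.42) + 1.036·√(0.76·0.24)]² / (0.18)²
  = [2.576·0.4936 + 1.036·0.4271]² / 0.0324
  = [1.7139]² / 0.0324
  = 90.66
Round up → n = 91.

n = 91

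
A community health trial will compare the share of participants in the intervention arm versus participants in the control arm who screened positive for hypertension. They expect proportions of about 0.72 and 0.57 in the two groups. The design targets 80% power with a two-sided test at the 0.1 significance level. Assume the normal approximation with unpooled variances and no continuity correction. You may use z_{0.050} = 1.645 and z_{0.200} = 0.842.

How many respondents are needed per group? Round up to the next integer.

n = (z_{α/2} + z_β)² · [p₁(1−p₁) + p₂(1−p₂)] / (p₁ − p₂)²
  = (1.645 + 0.842)² · (0.72·0.28 + 0.57·0.43) / (0.15)²
  = (2.487)² · (0.2016 + 0.2451) / 0.0225
  = 6.1852 · 0.4467 / 0.0225
  = 122.80
Round up → n = 123 per group.

n = 123 per group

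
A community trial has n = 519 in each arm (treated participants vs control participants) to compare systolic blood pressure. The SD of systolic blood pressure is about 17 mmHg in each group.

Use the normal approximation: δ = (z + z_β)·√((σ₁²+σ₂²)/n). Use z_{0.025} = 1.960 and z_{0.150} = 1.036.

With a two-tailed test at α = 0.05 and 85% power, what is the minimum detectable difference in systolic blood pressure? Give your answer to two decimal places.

δ = (z_{α/2} + z_β) · √((σ₁²+σ₂²)/n)
  = (1.960 + 1.036) · √(578/519)
  = 2.996 · √1.1137
  = 2.996 · 1.0553
  = 3.1617

Minimum detectable difference ≈ 3.16 mmHg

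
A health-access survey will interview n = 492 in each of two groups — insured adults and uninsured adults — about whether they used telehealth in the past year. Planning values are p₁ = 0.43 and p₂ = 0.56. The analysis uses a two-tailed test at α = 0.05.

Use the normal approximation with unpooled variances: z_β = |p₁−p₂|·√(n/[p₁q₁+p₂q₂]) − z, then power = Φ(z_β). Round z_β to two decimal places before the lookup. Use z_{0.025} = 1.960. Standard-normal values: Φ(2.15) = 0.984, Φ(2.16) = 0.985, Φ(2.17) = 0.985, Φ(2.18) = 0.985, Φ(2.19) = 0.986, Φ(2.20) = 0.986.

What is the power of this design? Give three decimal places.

z_β = |p₁−p₂|·√(n/[p₁q₁+p₂q₂]) − z_{α/2}
    = 0.13 · √(492/0.4915) − 1.960
    = 0.13 · 31.6389 − 1.960
    = 4.1131 − 1.960 = 2.1531 → 2.15
Power = Φ(2.15) = 0.984.

Power ≈ 0.984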